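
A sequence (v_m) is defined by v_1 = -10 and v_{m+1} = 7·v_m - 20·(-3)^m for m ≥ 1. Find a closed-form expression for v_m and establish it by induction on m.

v_m = 2(-3)^m - 4·7^(m - 1)

Computing the first terms: v_1 = -10, v_2 = -10, v_3 = -250. This suggests v_m = 2(-3)^m - 4·7^(m - 1).
Base step (m = 1): the formula gives -10 = -10 = v_1.
For the inductive step, assume it holds for an arbitrary i ≥ 1, so v_i = 2(-3)^i - 4·7^(i - 1).
Then v_{i+1} = 7·v_i - 20·(-3)^i = 7·(2(-3)^i - 4·7^(i - 1)) - 20·(-3)^i = 2(-3)^(i + 1) - 4·7^i = 2(-3)^(i+1) - 4·7^((i+1) - 1),
which is the claimed formula at m = i+1.
This completes the induction.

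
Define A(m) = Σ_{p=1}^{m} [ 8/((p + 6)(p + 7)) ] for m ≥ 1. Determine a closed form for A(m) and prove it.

A(m) = 8m/(7(m + 7))

We claim A(m) = 8m/(7(m + 7)) for all m ≥ 1.
Base step (m = 1): A(1) = 1/7, and the closed form gives 1/7. They agree.
For the inductive step, assume it holds for an arbitrary p ≥ 1, so A(p) = 8p/(7(p + 7)).
Then A(p+1) = A(p) + (8/((p + 7)(p + 8))) = (8p/(7(p + 7))) + (8/((p + 7)(p + 8))).
Simplifying, A(p+1) = 8(p + 1)/(7(p + 8)) = 8(p+1)/(7((p+1) + 7)),
which is the closed form with m = p+1.
By the principle of mathematical induction, the result holds for all m ≥ 1.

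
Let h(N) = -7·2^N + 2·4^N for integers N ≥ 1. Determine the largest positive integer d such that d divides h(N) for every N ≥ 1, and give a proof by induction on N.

Computing the first values: h(1) = -6 and h(2) = 4; gcd(-6, 4) = 2, so d ≤ 2.
We prove 2 | -7·2^N + 2·4^N for all N ≥ 1 by induction on N.
For the base case N = 1: h(1) = -6 = 2·(-3), so 2 | h(1).
Inductive step: assume the claim holds for N = j, i.e. 2 | h(j). Then
h(j+1) − 4·h(j) = (-7·2^(j+1) + 2·4^(j+1)) − 4·(-7·2^j + 2·4^j) = (-7)·2^j·(2 − 4) = (14)·2^j. Since 2 | h(j) by the inductive hypothesis, 2 | 4·h(j); and 2 | 14 since 14 = 2·7. Therefore 2 | h(j+1).
By the principle of mathematical induction, the result holds for all N ≥ 1.
Therefore the largest such d is 2.

d = 2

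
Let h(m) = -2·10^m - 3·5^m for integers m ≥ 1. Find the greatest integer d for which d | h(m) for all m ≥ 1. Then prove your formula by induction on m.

Computing the first values: h(1) = -35 and h(2) = -275; gcd(-35, -275) = 5, so d ≤ 5.
We prove 5 | -2·10^m - 3·5^m for all m ≥ 1 by induction on m.
For the base case m = 1: h(1) = -35 = 5·(-7), so 5 | h(1).
Inductive step: suppose the statement holds for some i ≥ 1, i.e. 5 | h(i). Then
h(i+1) − 10·h(i) = (-2·10^(i+1) - 3·5^(i+1)) − 10·(-2·10^i - 3·5^i) = (-3)·5^i·(5 − 10) = (15)·5^i. Since 5 | h(i) by the inductive hypothesis, 5 | 10·h(i); and 5 | 15 since 15 = 5·3. Therefore 5 | h(i+1).
This completes the induction.
Therefore the largest such d is 5.

d = 5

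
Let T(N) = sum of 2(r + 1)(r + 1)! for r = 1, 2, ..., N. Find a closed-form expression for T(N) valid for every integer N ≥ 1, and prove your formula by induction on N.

We claim T(N) = 2(N + 2)! - 4 for all N ≥ 1.
For the base case N = 1: T(1) = 8, and the closed form gives 8. They agree.
Inductive step: assume the claim holds for N = r, so T(r) = 2(r + 2)! - 4.
Then T(r+1) = T(r) + (2(r + 2)(r + 2)!) = (2(r + 2)! - 4) + (2(r + 2)(r + 2)!).
Simplifying, T(r+1) = 2((r+1) + 2)! - 4,
which is the closed form with N = r+1.
Hence, by induction on N, the claim holds for every N ≥ 1.

T(N) = 2(N + 2)! - 4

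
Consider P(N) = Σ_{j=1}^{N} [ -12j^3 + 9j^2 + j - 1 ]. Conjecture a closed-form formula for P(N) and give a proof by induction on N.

We claim P(N) = -N(3N^3 + 3N^2 - 2N - 1) for all N ≥ 1.
For the base case N = 1: P(1) = -3, and the closed form gives -3. They agree.
For the inductive step, assume it holds for an arbitrary j ≥ 1, so P(j) = j(-3j^3 - 3j^2 + 2j + 1).
Then P(j+1) = P(j) + (j - 12(j + 1)^3 + 9(j + 1)^2) = (j(-3j^3 - 3j^2 + 2j + 1)) + (j - 12(j + 1)^3 + 9(j + 1)^2).
Simplifying, P(j+1) = -(j + 1)(3j^3 + 12j^2 + 13j + 3) = -(j+1)(3(j+1)^3 + 3(j+1)^2 - 2(j+1) - 1),
which is the closed form with N = j+1.
Hence, by induction on N, the claim holds for every N ≥ 1.

P(N) = -N(3N^3 + 3N^2 - 2N - 1)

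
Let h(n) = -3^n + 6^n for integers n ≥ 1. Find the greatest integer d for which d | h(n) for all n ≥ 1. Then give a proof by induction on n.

d = 3

Computing the first values: h(1) = 3 and h(2) = 27; gcd(3, 27) = 3, so d ≤ 3.
We prove 3 | -3^n + 6^n for all n ≥ 1 by induction on n.
Base case (n = 1): h(1) = 3 = 3·(1), so 3 | h(1).
Inductive step: suppose the statement holds for some r ≥ 1, i.e. 3 | h(r). Then
6^{r+1} − 3^{r+1} = 6·6^r − 3·3^r = 6·(6^r − 3^r) + (3)·3^r. The first term is divisible by 3 by the inductive hypothesis, and the second term (3)·3^r is divisible by 3 since 3 | 3. Hence 3 | h(r+1).
This completes the induction.
Therefore the largest such d is 3.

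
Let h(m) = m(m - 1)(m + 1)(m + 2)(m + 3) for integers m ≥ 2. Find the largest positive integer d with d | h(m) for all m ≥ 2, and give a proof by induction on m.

Computing the first values: h(2) = 120 and h(3) = 720; gcd(120, 720) = 120, so d ≤ 120.
We prove 120 | m(m - 1)(m + 1)(m + 2)(m + 3) for all m ≥ 2 by induction on m.
When m = 2: h(2) = 120 = 120·(1), so 120 | h(2).
Inductive step: suppose the statement holds for some j ≥ 2, i.e. 120 | h(j). Then
h(j+1) − h(j) = j·(j+1)·(j+2)·(j+3)·(j+4) − (j-1)·j·(j+1)·(j+2)·(j+3) = j·(j+1)·(j+2)·(j+3)·[(j+4) − (j-1)] = 5·j·(j+1)·(j+2)·(j+3). The product of 4 consecutive integers is divisible by (4)! = 24, so h(j+1) − h(j) is divisible by 5·24 = 120. By the inductive hypothesis 120 | h(j), hence 120 | h(j+1).
By the principle of mathematical induction, the result holds for all m ≥ 2.
Therefore the largest such d is 120.

d = 120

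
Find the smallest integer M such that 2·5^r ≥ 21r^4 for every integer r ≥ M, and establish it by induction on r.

M = 6

At r = 5: 6250 < 13125, so the inequality fails and M ≥ 6. We prove 2·5^r ≥ 21r^4 for all r ≥ 6.
Base case (r = 6): 2·5^r = 31250 and 21r^4 = 27216, so 31250 ≥ 27216.
Inductive step: suppose the statement holds for some k ≥ 6, so 2·5^k ≥ 21k^4.
Then 2·5^(k + 1) = 5·(2·5^k) ≥ 5·(21k^4).
Also, for k ≥ 6 we have 5·(21k^4) ≥ 21(k+1)^4, since 5 ≥ (1 + 1/k)^4 for all k ≥ 6.
Combining, 2·5^(k + 1) ≥ 21(k+1)^4.
By the principle of mathematical induction, the result holds for all r ≥ 6.
Hence the smallest such M is 6.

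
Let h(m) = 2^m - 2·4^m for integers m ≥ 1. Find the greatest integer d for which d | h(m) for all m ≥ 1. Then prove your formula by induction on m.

d = 2

Computing the first values: h(1) = -6 and h(2) = -28; gcd(-6, -28) = 2, so d ≤ 2.
We prove 2 | 2^m - 2·4^m for all m ≥ 1 by induction on m.
Base step (m = 1): h(1) = -6 = 2·(-3), so 2 | h(1).
Inductive step: assume the claim holds for m = k, i.e. 2 | h(k). Then
h(k+1) − 4·h(k) = (2^(k+1) - 2·4^(k+1)) − 4·(2^k - 2·4^k) = (1)·2^k·(2 − 4) = (-2)·2^k. Since 2 | h(k) by the inductive hypothesis, 2 | 4·h(k); and 2 | -2 since -2 = 2·-1. Therefore 2 | h(k+1).
This completes the induction.
Therefore the largest such d is 2.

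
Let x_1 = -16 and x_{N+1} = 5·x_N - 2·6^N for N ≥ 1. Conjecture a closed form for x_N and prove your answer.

x_N = -4·5^(N - 1) - 2·6^N

Computing the first terms: x_1 = -16, x_2 = -92, x_3 = -532. This suggests x_N = -4·5^(N - 1) - 2·6^N.
Base step (N = 1): the formula gives -16 = -16 = x_1.
For the inductive step, assume it holds for an arbitrary p ≥ 1, so x_p = -4·5^(p - 1) - 2·6^p.
Then x_{p+1} = 5·x_p - 2·6^p = 5·(-4·5^(p - 1) - 2·6^p) - 2·6^p = -4·5^p - 2·6^(p + 1) = -4·5^((p+1) - 1) - 2·6^(p+1),
which is the claimed formula at N = p+1.
By the principle of mathematical induction, the result holds for all N ≥ 1.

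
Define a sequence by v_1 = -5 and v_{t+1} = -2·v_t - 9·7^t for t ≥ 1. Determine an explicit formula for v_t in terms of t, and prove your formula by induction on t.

Computing the first terms: v_1 = -5, v_2 = -53, v_3 = -335. This suggests v_t = -(-2)^t - 7^t.
Base step (t = 1): the formula gives -5 = -5 = v_1.
For the inductive step, assume it holds for an arbitrary r ≥ 1, so v_r = -(-2)^r - 7^r.
Then v_{r+1} = -2·v_r - 9·7^r = -2·(-(-2)^r - 7^r) - 9·7^r = -(-2)^(r + 1) - 7^(r + 1),
which is the claimed formula at t = r+1.
By the principle of mathematical induction, the result holds for all t ≥ 1.

v_t = -(-2)^t - 7^t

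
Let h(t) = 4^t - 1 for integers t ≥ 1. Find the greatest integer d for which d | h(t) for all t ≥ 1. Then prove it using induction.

Computing the first values: h(1) = 3 and h(2) = 15; gcd(3, 15) = 3, so d ≤ 3.
We prove 3 | 4^t - 1 for all t ≥ 1 by induction on t.
Base case (t = 1): h(1) = 3 = 3·(1), so 3 | h(1).
For the inductive step, assume it holds for an arbitrary k ≥ 1, i.e. 3 | h(k). Then
4^{k+1} − 1^{k+1} = 4·4^k − 1·1^k = 4·(4^k − 1^k) + (3)·1^k. The first term is divisible by 3 by the inductive hypothesis, and the second term (3)·1^k is divisible by 3 since 3 | 3. Hence 3 | h(k+1).
Hence, by induction on t, the claim holds for every t ≥ 1.
Therefore the largest such d is 3.

d = 3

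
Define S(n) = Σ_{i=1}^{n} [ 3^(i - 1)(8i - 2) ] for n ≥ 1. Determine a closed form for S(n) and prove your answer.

We claim S(n) = 3^n(4n - 3) + 3 for all n ≥ 1.
Base step (n = 1): S(1) = 6, and the closed form gives 6. They agree.
Inductive step: assume the claim holds for n = i, so S(i) = 3^i(4i - 3) + 3.
Then S(i+1) = S(i) + (3^i(8i + 6)) = (3^i(4i - 3) + 3) + (3^i(8i + 6)).
Simplifying, S(i+1) = 12·3^i·i + 3·3^i + 3 = 3^(i+1)(4(i+1) - 3) + 3,
which is the closed form with n = i+1.
Hence, by induction on n, the claim holds for every n ≥ 1.

S(n) = 3^n(4n - 3) + 3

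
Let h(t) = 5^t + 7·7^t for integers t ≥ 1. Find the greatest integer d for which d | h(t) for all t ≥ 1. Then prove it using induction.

Computing the first values: h(1) = 54 and h(2) = 368; gcd(54, 368) = 2, so d ≤ 2.
We prove 2 | 5^t + 7·7^t for all t ≥ 1 by induction on t.
For the base case t = 1: h(1) = 54 = 2·(27), so 2 | h(1).
For the inductive step, assume it holds for an arbitrary j ≥ 1, i.e. 2 | h(j). Then
h(j+1) − 7·h(j) = (5^(j+1) + 7·7^(j+1)) − 7·(5^j + 7·7^j) = (1)·5^j·(5 − 7) = (-2)·5^j. Since 2 | h(j) by the inductive hypothesis, 2 | 7·h(j); and 2 | -2 since -2 = 2·-1. Therefore 2 | h(j+1).
By induction, the statement is established for all t ≥ 1.
Therefore the largest such d is 2.

d = 2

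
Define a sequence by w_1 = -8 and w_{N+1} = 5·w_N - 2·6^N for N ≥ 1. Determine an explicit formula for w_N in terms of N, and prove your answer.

w_N = 4·5^(N - 1) - 2·6^N

Computing the first terms: w_1 = -8, w_2 = -52, w_3 = -332. This suggests w_N = 4·5^(N - 1) - 2·6^N.
When N = 1: the formula gives -8 = -8 = w_1.
Inductive step: suppose the statement holds for some p ≥ 1, so w_p = 4·5^(p - 1) - 2·6^p.
Then w_{p+1} = 5·w_p - 2·6^p = 5·(4·5^(p - 1) - 2·6^p) - 2·6^p = 4·5^p - 2·6^(p + 1) = 4·5^((p+1) - 1) - 2·6^(p+1),
which is the claimed formula at N = p+1.
By the principle of mathematical induction, the result holds for all N ≥ 1.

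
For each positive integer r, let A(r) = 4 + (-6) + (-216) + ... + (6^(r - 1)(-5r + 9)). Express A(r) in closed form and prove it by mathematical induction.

A(r) = 6^r(-r + 2) - 2

We claim A(r) = 6^r(-r + 2) - 2 for all r ≥ 1.
When r = 1: A(1) = 4, and the closed form gives 4. They agree.
For the inductive step, assume it holds for an arbitrary j ≥ 1, so A(j) = 6^j(-j + 2) - 2.
Then A(j+1) = A(j) + (6^j(-5j + 4)) = (6^j(-j + 2) - 2) + (6^j(-5j + 4)).
Simplifying, A(j+1) = -6·6^j·j + 6·6^j - 2 = 6^(j+1)(-(j+1) + 2) - 2,
which is the closed form with r = j+1.
By induction, the statement is established for all r ≥ 1.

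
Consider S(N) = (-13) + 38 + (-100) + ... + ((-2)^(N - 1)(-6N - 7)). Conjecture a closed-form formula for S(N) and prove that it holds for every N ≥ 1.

We claim S(N) = (-2)^N(2N + 3) - 3 for all N ≥ 1.
When N = 1: S(1) = -13, and the closed form gives -13. They agree.
Inductive step: assume the claim holds for N = j, so S(j) = (-2)^j(2j + 3) - 3.
Then S(j+1) = S(j) + ((-2)^j(-6j - 13)) = ((-2)^j(2j + 3) - 3) + ((-2)^j(-6j - 13)).
Simplifying, S(j+1) = -4(-2)^j·j - 10(-2)^j - 3 = (-2)^(j+1)(2(j+1) + 3) - 3,
which is the closed form with N = j+1.
By the principle of mathematical induction, the result holds for all N ≥ 1.

S(N) = (-2)^N(2N + 3) - 3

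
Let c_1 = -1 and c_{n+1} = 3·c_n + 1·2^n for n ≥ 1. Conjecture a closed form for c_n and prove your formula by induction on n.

c_n = -2^n + 3^(n - 1)

Computing the first terms: c_1 = -1, c_2 = -1, c_3 = 1. This suggests c_n = -2^n + 3^(n - 1).
Base case (n = 1): the formula gives -1 = -1 = c_1.
Suppose the result is true for n = k, so c_k = -2^k + 3^(k - 1).
Then c_{k+1} = 3·c_k + 1·2^k = 3·(-2^k + 3^(k - 1)) + 1·2^k = -2^(k + 1) + 3^k = -2^(k+1) + 3^((k+1) - 1),
which is the claimed formula at n = k+1.
This completes the induction.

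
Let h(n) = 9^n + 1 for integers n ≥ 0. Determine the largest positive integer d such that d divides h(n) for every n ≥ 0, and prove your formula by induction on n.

Computing the first values: h(0) = 2 and h(1) = 10; gcd(2, 10) = 2, so d ≤ 2.
We prove 2 | 9^n + 1 for all n ≥ 0 by induction on n.
When n = 0: h(0) = 2 = 2·(1), so 2 | h(0).
Inductive step: suppose the statement holds for some i ≥ 0, i.e. 2 | h(i). Then
h(i+1) = 9^(i+1) + 1 = 9·(9^i + 1) - 8 = 9·h(i) - 8. The first term is divisible by 2 by the inductive hypothesis, and -8 is divisible by 2. Hence 2 | h(i+1).
Hence, by induction on n, the claim holds for every n ≥ 0.
Therefore the largest such d is 2.

d = 2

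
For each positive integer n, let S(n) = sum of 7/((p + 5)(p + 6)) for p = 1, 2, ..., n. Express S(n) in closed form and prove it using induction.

S(n) = 7n/(6(n + 6))

We claim S(n) = 7n/(6(n + 6)) for all n ≥ 1.
For the base case n = 1: S(1) = 1/6, and the closed form gives 1/6. They agree.
Inductive step: suppose the statement holds for some p ≥ 1, so S(p) = 7p/(6(p + 6)).
Then S(p+1) = S(p) + (7/((p + 6)(p + 7))) = (7p/(6(p + 6))) + (7/((p + 6)(p + 7))).
Simplifying, S(p+1) = 7(p + 1)/(6(p + 7)) = 7(p+1)/(6((p+1) + 6)),
which is the closed form with n = p+1.
By the principle of mathematical induction, the result holds for all n ≥ 1.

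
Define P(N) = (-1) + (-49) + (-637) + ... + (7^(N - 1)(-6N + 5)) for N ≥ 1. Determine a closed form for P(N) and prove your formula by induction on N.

P(N) = 7^N(-N + 1) - 1

We claim P(N) = 7^N(-N + 1) - 1 for all N ≥ 1.
Base case (N = 1): P(1) = -1, and the closed form gives -1. They agree.
Suppose the result is true for N = i, so P(i) = 7^i(-i + 1) - 1.
Then P(i+1) = P(i) + (7^i(-6i - 1)) = (7^i(-i + 1) - 1) + (7^i(-6i - 1)).
Simplifying, P(i+1) = -7·7^i·i - 1 = 7^(i+1)(-(i+1) + 1) - 1,
which is the closed form with N = i+1.
By induction, the statement is established for all N ≥ 1.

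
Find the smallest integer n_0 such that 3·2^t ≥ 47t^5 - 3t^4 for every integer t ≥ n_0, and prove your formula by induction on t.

At t = 28: 805306368 < 807043328, so the inequality fails and n_0 ≥ 29. We prove 3·2^t ≥ 47t^5 - 3t^4 for all t ≥ 29.
When t = 29: 3·2^t = 1610612736 and 47t^5 - 3t^4 = 961902160, so 1610612736 ≥ 961902160.
Inductive step: assume the claim holds for t = r, so 3·2^r ≥ 47r^5 - 3r^4.
Then 3·2^(r + 1) = 2·(3·2^r) ≥ 2·(47r^5 - 3r^4).
Also, for r ≥ 29 we have 2·(47r^5 - 3r^4) ≥ 47(r+1)^5 - 3(r+1)^4, since 2·(47r^5 - 3r^4) − (47(r+1)^5 - 3(r+1)^4) = 47r^5 - 238r^4 - 458r^3 - 452r^2 - 223r - 44, which is nonnegative for all r ≥ 29.
Combining, 3·2^(r + 1) ≥ 47(r+1)^5 - 3(r+1)^4.
By the principle of mathematical induction, the result holds for all t ≥ 29.
Hence the smallest such n_0 is 29.

n_0 = 29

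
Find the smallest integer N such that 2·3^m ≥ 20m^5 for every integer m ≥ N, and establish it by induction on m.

N = 15

At m = 14: 9565938 < 10756480, so the inequality fails and N ≥ 15. We prove 2·3^m ≥ 20m^5 for all m ≥ 15.
For the base case m = 15: 2·3^m = 28697814 and 20m^5 = 15187500, so 28697814 ≥ 15187500.
Inductive step: suppose the statement holds for some p ≥ 15, so 2·3^p ≥ 20p^5.
Then 2·3^(p + 1) = 3·(2·3^p) ≥ 3·(20p^5).
Also, for p ≥ 15 we have 3·(20p^5) ≥ 20(p+1)^5, since 3 ≥ (1 + 1/p)^5 for all p ≥ 15.
Combining, 2·3^(p + 1) ≥ 20(p+1)^5.
Hence, by induction on m, the claim holds for every m ≥ 15.
Hence the smallest such N is 15.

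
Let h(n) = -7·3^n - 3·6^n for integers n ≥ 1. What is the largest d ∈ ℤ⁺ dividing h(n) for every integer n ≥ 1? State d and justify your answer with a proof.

d = 3

Computing the first values: h(1) = -39 and h(2) = -171; gcd(-39, -171) = 3, so d ≤ 3.
We prove 3 | -7·3^n - 3·6^n for all n ≥ 1 by induction on n.
Base case (n = 1): h(1) = -39 = 3·(-13), so 3 | h(1).
Inductive step: suppose the statement holds for some j ≥ 1, i.e. 3 | h(j). Then
h(j+1) − 6·h(j) = (-7·3^(j+1) - 3·6^(j+1)) − 6·(-7·3^j - 3·6^j) = (-7)·3^j·(3 − 6) = (21)·3^j. Since 3 | h(j) by the inductive hypothesis, 3 | 6·h(j); and 3 | 21 since 21 = 3·7. Therefore 3 | h(j+1).
This completes the induction.
Therefore the largest such d is 3.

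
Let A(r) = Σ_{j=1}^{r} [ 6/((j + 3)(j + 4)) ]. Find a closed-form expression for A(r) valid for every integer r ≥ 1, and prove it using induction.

We claim A(r) = 3r/(2(r + 4)) for all r ≥ 1.
For the base case r = 1: A(1) = 3/10, and the closed form gives 3/10. They agree.
For the inductive step, assume it holds for an arbitrary j ≥ 1, so A(j) = 3j/(2(j + 4)).
Then A(j+1) = A(j) + (6/((j + 4)(j + 5))) = (3j/(2(j + 4))) + (6/((j + 4)(j + 5))).
Simplifying, A(j+1) = 3(j + 1)/(2(j + 5)) = 3(j+1)/(2((j+1) + 4)),
which is the closed form with r = j+1.
By the principle of mathematical induction, the result holds for all r ≥ 1.

A(r) = 3r/(2(r + 4))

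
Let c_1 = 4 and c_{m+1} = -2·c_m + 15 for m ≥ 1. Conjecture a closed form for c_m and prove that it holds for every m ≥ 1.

Computing the first terms: c_1 = 4, c_2 = 7, c_3 = 1. This suggests c_m = -(-2)^(m - 1) + 5.
For the base case m = 1: the formula gives 4 = 4 = c_1.
Suppose the result is true for m = k, so c_k = -(-2)^(k - 1) + 5.
Then c_{k+1} = -2·c_k + 15 = -2·(-(-2)^(k - 1) + 5) + 15 = -(-2)^k + 5 = -(-2)^((k+1) - 1) + 5,
which is the claimed formula at m = k+1.
By induction, the statement is established for all m ≥ 1.

c_m = -(-2)^(m - 1) + 5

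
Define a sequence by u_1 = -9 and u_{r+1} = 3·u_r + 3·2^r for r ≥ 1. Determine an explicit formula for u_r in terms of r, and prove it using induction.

Computing the first terms: u_1 = -9, u_2 = -21, u_3 = -51. This suggests u_r = -3·2^r - 3^r.
Base case (r = 1): the formula gives -9 = -9 = u_1.
Inductive step: assume the claim holds for r = i, so u_i = -3·2^i - 3^i.
Then u_{i+1} = 3·u_i + 3·2^i = 3·(-3·2^i - 3^i) + 3·2^i = -3·2^(i + 1) - 3^(i + 1),
which is the claimed formula at r = i+1.
By induction, the statement is established for all r ≥ 1.

u_r = -3·2^r - 3^r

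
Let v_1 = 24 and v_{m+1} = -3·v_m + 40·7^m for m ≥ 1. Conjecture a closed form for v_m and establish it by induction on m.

v_m = -4(-3)^(m - 1) + 4·7^m

Computing the first terms: v_1 = 24, v_2 = 208, v_3 = 1336. This suggests v_m = -4(-3)^(m - 1) + 4·7^m.
For the base case m = 1: the formula gives 24 = 24 = v_1.
Inductive step: assume the claim holds for m = j, so v_j = -4(-3)^(j - 1) + 4·7^j.
Then v_{j+1} = -3·v_j + 40·7^j = -3·(-4(-3)^(j - 1) + 4·7^j) + 40·7^j = -4(-3)^j + 4·7^(j + 1) = -4(-3)^((j+1) - 1) + 4·7^(j+1),
which is the claimed formula at m = j+1.
By the principle of mathematical induction, the result holds for all m ≥ 1.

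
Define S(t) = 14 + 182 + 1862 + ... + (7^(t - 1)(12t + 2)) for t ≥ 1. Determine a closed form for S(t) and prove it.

S(t) = 2·7^t·t

We claim S(t) = 2·7^t·t for all t ≥ 1.
Base case (t = 1): S(1) = 14, and the closed form gives 14. They agree.
Inductive step: assume the claim holds for t = i, so S(i) = 2·7^i·i.
Then S(i+1) = S(i) + (7^i(12i + 14)) = (2·7^i·i) + (7^i(12i + 14)).
Simplifying, S(i+1) = 14·7^i(i + 1) = 2·7^(i+1)·(i+1),
which is the closed form with t = i+1.
This completes the induction.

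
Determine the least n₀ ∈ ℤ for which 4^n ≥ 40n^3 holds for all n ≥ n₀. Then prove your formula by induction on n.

At n = 6: 4096 < 8640, so the inequality fails and n₀ ≥ 7. We prove 4^n ≥ 40n^3 for all n ≥ 7.
For the base case n = 7: 4^n = 16384 and 40n^3 = 13720, so 16384 ≥ 13720.
Inductive step: suppose the statement holds for some m ≥ 7, so 4^m ≥ 40m^3.
Then 4^(m + 1) = 4·(4^m) ≥ 4·(40m^3).
Also, for m ≥ 7 we have 4·(40m^3) ≥ 40(m+1)^3, since 4 ≥ (1 + 1/m)^3 for all m ≥ 7.
Combining, 4^(m + 1) ≥ 40(m+1)^3.
By the principle of mathematical induction, the result holds for all n ≥ 7.
Hence the smallest such n₀ is 7.

n₀ = 7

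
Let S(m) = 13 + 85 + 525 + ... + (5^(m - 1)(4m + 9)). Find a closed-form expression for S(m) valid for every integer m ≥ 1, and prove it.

We claim S(m) = 5^m(m + 2) - 2 for all m ≥ 1.
When m = 1: S(1) = 13, and the closed form gives 13. They agree.
Suppose the result is true for m = j, so S(j) = 5^j(j + 2) - 2.
Then S(j+1) = S(j) + (5^j(4j + 13)) = (5^j(j + 2) - 2) + (5^j(4j + 13)).
Simplifying, S(j+1) = 5·5^j·j + 15·5^j - 2 = 5^(j+1)((j+1) + 2) - 2,
which is the closed form with m = j+1.
This completes the induction.

S(m) = 5^m(m + 2) - 2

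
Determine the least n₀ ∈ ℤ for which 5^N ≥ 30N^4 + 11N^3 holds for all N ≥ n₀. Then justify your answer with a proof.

At N = 6: 15625 < 41256, so the inequality fails and n₀ ≥ 7. We prove 5^N ≥ 30N^4 + 11N^3 for all N ≥ 7.
When N = 7: 5^N = 78125 and 30N^4 + 11N^3 = 75803, so 78125 ≥ 75803.
Inductive step: suppose the statement holds for some r ≥ 7, so 5^r ≥ 30r^4 + 11r^3.
Then 5^(r + 1) = 5·(5^r) ≥ 5·(30r^4 + 11r^3).
Also, for r ≥ 7 we have 5·(30r^4 + 11r^3) ≥ 30(r+1)^4 + 11(r+1)^3, since 5·(30r^4 + 11r^3) − (30(r+1)^4 + 11(r+1)^3) = 120r^4 - 76r^3 - 213r^2 - 153r - 41, which is nonnegative for all r ≥ 7.
Combining, 5^(r + 1) ≥ 30(r+1)^4 + 11(r+1)^3.
This completes the induction.
Hence the smallest such n₀ is 7.

n₀ = 7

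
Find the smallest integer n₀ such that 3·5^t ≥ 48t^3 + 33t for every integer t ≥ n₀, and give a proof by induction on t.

n₀ = 5

At t = 4: 1875 < 3204, so the inequality fails and n₀ ≥ 5. We prove 3·5^t ≥ 48t^3 + 33t for all t ≥ 5.
When t = 5: 3·5^t = 9375 and 48t^3 + 33t = 6165, so 9375 ≥ 6165.
For the inductive step, assume it holds for an arbitrary p ≥ 5, so 3·5^p ≥ 48p^3 + 33p.
Then 3·5^(p + 1) = 5·(3·5^p) ≥ 5·(48p^3 + 33p).
Also, for p ≥ 5 we have 5·(48p^3 + 33p) ≥ 48(p+1)^3 + 33(p+1), since 5·(48p^3 + 33p) − (48(p+1)^3 + 33(p+1)) = 192p^3 - 144p^2 - 12p - 81, which is nonnegative for all p ≥ 5.
Combining, 3·5^(p + 1) ≥ 48(p+1)^3 + 33(p+1).
By the principle of mathematical induction, the result holds for all t ≥ 5.
Hence the smallest such n₀ is 5.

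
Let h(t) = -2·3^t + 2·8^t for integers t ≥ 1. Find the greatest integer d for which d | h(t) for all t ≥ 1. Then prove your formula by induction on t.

d = 10

Computing the first values: h(1) = 10 and h(2) = 110; gcd(10, 110) = 10, so d ≤ 10.
We prove 10 | -2·3^t + 2·8^t for all t ≥ 1 by induction on t.
Base step (t = 1): h(1) = 10 = 10·(1), so 10 | h(1).
Inductive step: assume the claim holds for t = k, i.e. 10 | h(k). Then
h(k+1) − 8·h(k) = (-2·3^(k+1) + 2·8^(k+1)) − 8·(-2·3^k + 2·8^k) = (-2)·3^k·(3 − 8) = (10)·3^k. Since 10 | h(k) by the inductive hypothesis, 10 | 8·h(k); and 10 | 10 since 10 = 10·1. Therefore 10 | h(k+1).
This completes the induction.
Therefore the largest such d is 10.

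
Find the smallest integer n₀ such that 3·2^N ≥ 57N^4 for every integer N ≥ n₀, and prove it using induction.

n₀ = 23

At N = 22: 12582912 < 13352592, so the inequality fails and n₀ ≥ 23. We prove 3·2^N ≥ 57N^4 for all N ≥ 23.
For the base case N = 23: 3·2^N = 25165824 and 57N^4 = 15950937, so 25165824 ≥ 15950937.
Suppose the result is true for N = k, so 3·2^k ≥ 57k^4.
Then 3·2^(k + 1) = 2·(3·2^k) ≥ 2·(57k^4).
Also, for k ≥ 23 we have 2·(57k^4) ≥ 57(k+1)^4, since 2 ≥ (1 + 1/k)^4 for all k ≥ 23.
Combining, 3·2^(k + 1) ≥ 57(k+1)^4.
By the principle of mathematical induction, the result holds for all N ≥ 23.
Hence the smallest such n₀ is 23.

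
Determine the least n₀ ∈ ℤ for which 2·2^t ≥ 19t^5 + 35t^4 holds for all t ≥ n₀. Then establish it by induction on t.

At t = 27: 268435456 < 291229668, so the inequality fails and n₀ ≥ 28. We prove 2·2^t ≥ 19t^5 + 35t^4 for all t ≥ 28.
Base case (t = 28): 2·2^t = 536870912 and 19t^5 + 35t^4 = 348509952, so 536870912 ≥ 348509952.
Inductive step: suppose the statement holds for some k ≥ 28, so 2·2^k ≥ 19k^5 + 35k^4.
Then 2·2^(k + 1) = 2·(2·2^k) ≥ 2·(19k^5 + 35k^4).
Also, for k ≥ 28 we have 2·(19k^5 + 35k^4) ≥ 19(k+1)^5 + 35(k+1)^4, since 2·(19k^5 + 35k^4) − (19(k+1)^5 + 35(k+1)^4) = 19k^5 - 60k^4 - 330k^3 - 400k^2 - 235k - 54, which is nonnegative for all k ≥ 28.
Combining, 2·2^(k + 1) ≥ 19(k+1)^5 + 35(k+1)^4.
This completes the induction.
Hence the smallest such n₀ is 28.

n₀ = 28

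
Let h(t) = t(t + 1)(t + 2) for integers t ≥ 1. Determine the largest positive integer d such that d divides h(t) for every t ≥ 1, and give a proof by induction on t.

Computing the first values: h(1) = 6 and h(2) = 24; gcd(6, 24) = 6, so d ≤ 6.
We prove 6 | t(t + 1)(t + 2) for all t ≥ 1 by induction on t.
For the base case t = 1: h(1) = 6 = 6·(1), so 6 | h(1).
Inductive step: suppose the statement holds for some p ≥ 1, i.e. 6 | h(p). Then
h(p+1) − h(p) = (p+1)·(p+2)·(p+3) − p·(p+1)·(p+2) = (p+1)·(p+2)·[(p+3) − p] = 3·(p+1)·(p+2). The product of 2 consecutive integers is divisible by (2)! = 2, so h(p+1) − h(p) is divisible by 3·2 = 6. By the inductive hypothesis 6 | h(p), hence 6 | h(p+1).
Hence, by induction on t, the claim holds for every t ≥ 1.
Therefore the largest such d is 6.

d = 6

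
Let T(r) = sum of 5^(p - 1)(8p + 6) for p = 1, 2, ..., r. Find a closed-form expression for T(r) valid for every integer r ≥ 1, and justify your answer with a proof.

T(r) = 5^r(2r + 1) - 1

We claim T(r) = 5^r(2r + 1) - 1 for all r ≥ 1.
Base case (r = 1): T(1) = 14, and the closed form gives 14. They agree.
Inductive step: assume the claim holds for r = p, so T(p) = 5^p(2p + 1) - 1.
Then T(p+1) = T(p) + (5^p(8p + 14)) = (5^p(2p + 1) - 1) + (5^p(8p + 14)).
Simplifying, T(p+1) = 10·5^p·p + 15·5^p - 1 = 5^(p+1)(2(p+1) + 1) - 1,
which is the closed form with r = p+1.
By the principle of mathematical induction, the result holds for all r ≥ 1.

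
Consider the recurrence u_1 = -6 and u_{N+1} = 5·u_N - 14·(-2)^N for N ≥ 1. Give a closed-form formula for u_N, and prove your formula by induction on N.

u_N = -(-2)^(N + 1) - 2·5^(N - 1)

Computing the first terms: u_1 = -6, u_2 = -2, u_3 = -66. This suggests u_N = -(-2)^(N + 1) - 2·5^(N - 1).
Base case (N = 1): the formula gives -6 = -6 = u_1.
For the inductive step, assume it holds for an arbitrary p ≥ 1, so u_p = -(-2)^(p + 1) - 2·5^(p - 1).
Then u_{p+1} = 5·u_p - 14·(-2)^p = 5·(-(-2)^(p + 1) - 2·5^(p - 1)) - 14·(-2)^p = -(-2)^(p + 2) - 2·5^p = -(-2)^((p+1) + 1) - 2·5^((p+1) - 1),
which is the claimed formula at N = p+1.
By the principle of mathematical induction, the result holds for all N ≥ 1.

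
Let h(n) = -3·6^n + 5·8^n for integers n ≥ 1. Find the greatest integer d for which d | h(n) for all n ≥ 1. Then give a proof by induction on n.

d = 2

Computing the first values: h(1) = 22 and h(2) = 212; gcd(22, 212) = 2, so d ≤ 2.
We prove 2 | -3·6^n + 5·8^n for all n ≥ 1 by induction on n.
Base step (n = 1): h(1) = 22 = 2·(11), so 2 | h(1).
For the inductive step, assume it holds for an arbitrary k ≥ 1, i.e. 2 | h(k). Then
h(k+1) − 8·h(k) = (-3·6^(k+1) + 5·8^(k+1)) − 8·(-3·6^k + 5·8^k) = (-3)·6^k·(6 − 8) = (6)·6^k. Since 2 | h(k) by the inductive hypothesis, 2 | 8·h(k); and 2 | 6 since 6 = 2·3. Therefore 2 | h(k+1).
Hence, by induction on n, the claim holds for every n ≥ 1.
Therefore the largest such d is 2.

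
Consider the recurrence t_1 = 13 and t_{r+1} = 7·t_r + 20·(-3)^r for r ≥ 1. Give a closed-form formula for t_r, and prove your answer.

t_r = -2(-3)^r + 7^r

Computing the first terms: t_1 = 13, t_2 = 31, t_3 = 397. This suggests t_r = -2(-3)^r + 7^r.
When r = 1: the formula gives 13 = 13 = t_1.
Inductive step: assume the claim holds for r = i, so t_i = -2(-3)^i + 7^i.
Then t_{i+1} = 7·t_i + 20·(-3)^i = 7·(-2(-3)^i + 7^i) + 20·(-3)^i = -2(-3)^(i + 1) + 7^(i + 1),
which is the claimed formula at r = i+1.
This completes the induction.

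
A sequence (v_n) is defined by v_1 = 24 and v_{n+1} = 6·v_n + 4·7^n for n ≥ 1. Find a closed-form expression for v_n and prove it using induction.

v_n = -4·6^(n - 1) + 4·7^n

Computing the first terms: v_1 = 24, v_2 = 172, v_3 = 1228. This suggests v_n = -4·6^(n - 1) + 4·7^n.
For the base case n = 1: the formula gives 24 = 24 = v_1.
Suppose the result is true for n = i, so v_i = -4·6^(i - 1) + 4·7^i.
Then v_{i+1} = 6·v_i + 4·7^i = 6·(-4·6^(i - 1) + 4·7^i) + 4·7^i = -4·6^i + 4·7^(i + 1) = -4·6^((i+1) - 1) + 4·7^(i+1),
which is the claimed formula at n = i+1.
By the principle of mathematical induction, the result holds for all n ≥ 1.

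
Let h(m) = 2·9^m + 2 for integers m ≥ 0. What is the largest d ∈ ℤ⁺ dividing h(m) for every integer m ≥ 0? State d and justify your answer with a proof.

Computing the first values: h(0) = 4 and h(1) = 20; gcd(4, 20) = 4, so d ≤ 4.
We prove 4 | 2·9^m + 2 for all m ≥ 0 by induction on m.
Base step (m = 0): h(0) = 4 = 4·(1), so 4 | h(0).
Inductive step: suppose the statement holds for some i ≥ 0, i.e. 4 | h(i). Then
h(i+1) = 2·9^(i+1) + 2 = 9·(2·9^i + 2) - 16 = 9·h(i) - 16. The first term is divisible by 4 by the inductive hypothesis, and -16 is divisible by 4. Hence 4 | h(i+1).
By induction, the statement is established for all m ≥ 0.
Therefore the largest such d is 4.

d = 4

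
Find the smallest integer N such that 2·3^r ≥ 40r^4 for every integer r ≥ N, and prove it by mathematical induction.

N = 12

At r = 11: 354294 < 585640, so the inequality fails and N ≥ 12. We prove 2·3^r ≥ 40r^4 for all r ≥ 12.
Base step (r = 12): 2·3^r = 1062882 and 40r^4 = 829440, so 1062882 ≥ 829440.
Suppose the result is true for r = p, so 2·3^p ≥ 40p^4.
Then 2·3^(p + 1) = 3·(2·3^p) ≥ 3·(40p^4).
Also, for p ≥ 12 we have 3·(40p^4) ≥ 40(p+1)^4, since 3 ≥ (1 + 1/p)^4 for all p ≥ 12.
Combining, 2·3^(p + 1) ≥ 40(p+1)^4.
This completes the induction.
Hence the smallest such N is 12.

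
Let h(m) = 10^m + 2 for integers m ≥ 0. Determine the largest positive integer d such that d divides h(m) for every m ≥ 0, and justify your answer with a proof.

Computing the first values: h(0) = 3 and h(1) = 12; gcd(3, 12) = 3, so d ≤ 3.
We prove 3 | 10^m + 2 for all m ≥ 0 by induction on m.
When m = 0: h(0) = 3 = 3·(1), so 3 | h(0).
Inductive step: suppose the statement holds for some i ≥ 0, i.e. 3 | h(i). Then
h(i+1) = 10^(i+1) + 2 = 10·(10^i + 2) - 18 = 10·h(i) - 18. The first term is divisible by 3 by the inductive hypothesis, and -18 is divisible by 3. Hence 3 | h(i+1).
Hence, by induction on m, the claim holds for every m ≥ 0.
Therefore the largest such d is 3.

d = 3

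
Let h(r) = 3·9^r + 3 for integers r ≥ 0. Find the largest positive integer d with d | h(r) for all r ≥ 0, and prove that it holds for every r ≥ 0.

d = 6

Computing the first values: h(0) = 6 and h(1) = 30; gcd(6, 30) = 6, so d ≤ 6.
We prove 6 | 3·9^r + 3 for all r ≥ 0 by induction on r.
Base case (r = 0): h(0) = 6 = 6·(1), so 6 | h(0).
For the inductive step, assume it holds for an arbitrary m ≥ 0, i.e. 6 | h(m). Then
h(m+1) = 3·9^(m+1) + 3 = 9·(3·9^m + 3) - 24 = 9·h(m) - 24. The first term is divisible by 6 by the inductive hypothesis, and -24 is divisible by 6. Hence 6 | h(m+1).
Hence, by induction on r, the claim holds for every r ≥ 0.
Therefore the largest such d is 6.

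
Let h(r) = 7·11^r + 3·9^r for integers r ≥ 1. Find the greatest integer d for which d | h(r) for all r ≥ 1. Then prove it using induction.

d = 2

Computing the first values: h(1) = 104 and h(2) = 1090; gcd(104, 1090) = 2, so d ≤ 2.
We prove 2 | 7·11^r + 3·9^r for all r ≥ 1 by induction on r.
For the base case r = 1: h(1) = 104 = 2·(52), so 2 | h(1).
Suppose the result is true for r = p, i.e. 2 | h(p). Then
h(p+1) − 11·h(p) = (7·11^(p+1) + 3·9^(p+1)) − 11·(7·11^p + 3·9^p) = (3)·9^p·(9 − 11) = (-6)·9^p. Since 2 | h(p) by the inductive hypothesis, 2 | 11·h(p); and 2 | -6 since -6 = 2·-3. Therefore 2 | h(p+1).
This completes the induction.
Therefore the largest such d is 2.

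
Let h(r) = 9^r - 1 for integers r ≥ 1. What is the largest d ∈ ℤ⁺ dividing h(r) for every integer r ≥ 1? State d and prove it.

Computing the first values: h(1) = 8 and h(2) = 80; gcd(8, 80) = 8, so d ≤ 8.
We prove 8 | 9^r - 1 for all r ≥ 1 by induction on r.
When r = 1: h(1) = 8 = 8·(1), so 8 | h(1).
Inductive step: assume the claim holds for r = j, i.e. 8 | h(j). Then
9^{j+1} − 1^{j+1} = 9·9^j − 1·1^j = 9·(9^j − 1^j) + (8)·1^j. The first term is divisible by 8 by the inductive hypothesis, and the second term (8)·1^j is divisible by 8 since 8 | 8. Hence 8 | h(j+1).
By the principle of mathematical induction, the result holds for all r ≥ 1.
Therefore the largest such d is 8.

d = 8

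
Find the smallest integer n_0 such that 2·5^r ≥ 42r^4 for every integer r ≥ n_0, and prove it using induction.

At r = 6: 31250 < 54432, so the inequality fails and n_0 ≥ 7. We prove 2·5^r ≥ 42r^4 for all r ≥ 7.
Base step (r = 7): 2·5^r = 156250 and 42r^4 = 100842, so 156250 ≥ 100842.
Suppose the result is true for r = i, so 2·5^i ≥ 42i^4.
Then 2·5^(i + 1) = 5·(2·5^i) ≥ 5·(42i^4).
Also, for i ≥ 7 we have 5·(42i^4) ≥ 42(i+1)^4, since 5 ≥ (1 + 1/i)^4 for all i ≥ 7.
Combining, 2·5^(i + 1) ≥ 42(i+1)^4.
By induction, the statement is established for all r ≥ 7.
Hence the smallest such n_0 is 7.

n_0 = 7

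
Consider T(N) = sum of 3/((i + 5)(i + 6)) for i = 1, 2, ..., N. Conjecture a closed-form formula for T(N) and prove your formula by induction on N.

We claim T(N) = N/(2(N + 6)) for all N ≥ 1.
Base case (N = 1): T(1) = 1/14, and the closed form gives 1/14. They agree.
Inductive step: assume the claim holds for N = i, so T(i) = i/(2(i + 6)).
Then T(i+1) = T(i) + (3/((i + 6)(i + 7))) = (i/(2(i + 6))) + (3/((i + 6)(i + 7))).
Simplifying, T(i+1) = (i + 1)/(2(i + 7)) = (i+1)/(2((i+1) + 6)),
which is the closed form with N = i+1.
By induction, the statement is established for all N ≥ 1.

T(N) = N/(2(N + 6))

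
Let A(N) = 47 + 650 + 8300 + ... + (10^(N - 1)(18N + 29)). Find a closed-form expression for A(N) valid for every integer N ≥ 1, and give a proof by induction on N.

A(N) = 10^N(2N + 3) - 3

We claim A(N) = 10^N(2N + 3) - 3 for all N ≥ 1.
Base step (N = 1): A(1) = 47, and the closed form gives 47. They agree.
Suppose the result is true for N = j, so A(j) = 10^j(2j + 3) - 3.
Then A(j+1) = A(j) + (10^j(18j + 47)) = (10^j(2j + 3) - 3) + (10^j(18j + 47)).
Simplifying, A(j+1) = 20·10^j·j + 50·10^j - 3 = 10^(j+1)(2(j+1) + 3) - 3,
which is the closed form with N = j+1.
By the principle of mathematical induction, the result holds for all N ≥ 1.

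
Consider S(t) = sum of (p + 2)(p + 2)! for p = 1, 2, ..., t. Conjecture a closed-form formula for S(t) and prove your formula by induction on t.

We claim S(t) = (t + 3)! - 6 for all t ≥ 1.
Base case (t = 1): S(1) = 18, and the closed form gives 18. They agree.
Inductive step: suppose the statement holds for some p ≥ 1, so S(p) = (p + 3)! - 6.
Then S(p+1) = S(p) + ((p + 3)(p + 3)!) = ((p + 3)! - 6) + ((p + 3)(p + 3)!).
Simplifying, S(p+1) = ((p+1) + 3)! - 6,
which is the closed form with t = p+1.
By induction, the statement is established for all t ≥ 1.

S(t) = (t + 3)! - 6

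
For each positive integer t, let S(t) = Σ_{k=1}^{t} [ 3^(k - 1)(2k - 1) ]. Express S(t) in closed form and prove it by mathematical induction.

S(t) = 3^t(t - 1) + 1

We claim S(t) = 3^t(t - 1) + 1 for all t ≥ 1.
Base step (t = 1): S(1) = 1, and the closed form gives 1. They agree.
Inductive step: suppose the statement holds for some k ≥ 1, so S(k) = 3^k(k - 1) + 1.
Then S(k+1) = S(k) + (3^k(2k + 1)) = (3^k(k - 1) + 1) + (3^k(2k + 1)).
Simplifying, S(k+1) = 3^(k + 1)k + 1 = 3^(k+1)((k+1) - 1) + 1,
which is the closed form with t = k+1.
By the principle of mathematical induction, the result holds for all t ≥ 1.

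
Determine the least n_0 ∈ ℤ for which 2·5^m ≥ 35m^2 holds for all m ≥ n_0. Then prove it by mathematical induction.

At m = 3: 250 < 315, so the inequality fails and n_0 ≥ 4. We prove 2·5^m ≥ 35m^2 for all m ≥ 4.
When m = 4: 2·5^m = 1250 and 35m^2 = 560, so 1250 ≥ 560.
Suppose the result is true for m = k, so 2·5^k ≥ 35k^2.
Then 2·5^(k + 1) = 5·(2·5^k) ≥ 5·(35k^2).
Also, for k ≥ 4 we have 5·(35k^2) ≥ 35(k+1)^2, since 5 ≥ (1 + 1/k)^2 for all k ≥ 4.
Combining, 2·5^(k + 1) ≥ 35(k+1)^2.
Hence, by induction on m, the claim holds for every m ≥ 4.
Hence the smallest such n_0 is 4.

n_0 = 4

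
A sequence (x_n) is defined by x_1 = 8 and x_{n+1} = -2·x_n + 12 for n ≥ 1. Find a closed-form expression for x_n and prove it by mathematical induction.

x_n = (-2)^(n + 1) + 4

Computing the first terms: x_1 = 8, x_2 = -4, x_3 = 20. This suggests x_n = (-2)^(n + 1) + 4.
Base case (n = 1): the formula gives 8 = 8 = x_1.
Inductive step: assume the claim holds for n = k, so x_k = (-2)^(k + 1) + 4.
Then x_{k+1} = -2·x_k + 12 = -2·((-2)^(k + 1) + 4) + 12 = (-2)^(k + 2) + 4 = (-2)^((k+1) + 1) + 4,
which is the claimed formula at n = k+1.
By induction, the statement is established for all n ≥ 1.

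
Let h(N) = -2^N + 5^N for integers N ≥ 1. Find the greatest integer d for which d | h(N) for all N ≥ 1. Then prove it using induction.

d = 3

Computing the first values: h(1) = 3 and h(2) = 21; gcd(3, 21) = 3, so d ≤ 3.
We prove 3 | -2^N + 5^N for all N ≥ 1 by induction on N.
For the base case N = 1: h(1) = 3 = 3·(1), so 3 | h(1).
For the inductive step, assume it holds for an arbitrary p ≥ 1, i.e. 3 | h(p). Then
5^{p+1} − 2^{p+1} = 5·5^p − 2·2^p = 5·(5^p − 2^p) + (3)·2^p. The first term is divisible by 3 by the inductive hypothesis, and the second term (3)·2^p is divisible by 3 since 3 | 3. Hence 3 | h(p+1).
This completes the induction.
Therefore the largest such d is 3.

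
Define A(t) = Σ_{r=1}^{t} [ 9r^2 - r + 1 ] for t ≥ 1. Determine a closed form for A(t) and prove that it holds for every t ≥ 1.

We claim A(t) = t(3t^2 + 4t + 2) for all t ≥ 1.
Base case (t = 1): A(1) = 9, and the closed form gives 9. They agree.
For the inductive step, assume it holds for an arbitrary r ≥ 1, so A(r) = r(3r^2 + 4r + 2).
Then A(r+1) = A(r) + (-r + 9(r + 1)^2) = (r(3r^2 + 4r + 2)) + (-r + 9(r + 1)^2).
Simplifying, A(r+1) = (r + 1)(3r^2 + 10r + 9) = (r+1)(3(r+1)^2 + 4(r+1) + 2),
which is the closed form with t = r+1.
By induction, the statement is established for all t ≥ 1.

A(t) = t(3t^2 + 4t + 2)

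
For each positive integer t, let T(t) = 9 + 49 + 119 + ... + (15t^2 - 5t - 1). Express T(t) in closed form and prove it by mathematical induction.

We claim T(t) = t(5t^2 + 5t - 1) for all t ≥ 1.
For the base case t = 1: T(1) = 9, and the closed form gives 9. They agree.
Inductive step: assume the claim holds for t = i, so T(i) = i(5i^2 + 5i - 1).
Then T(i+1) = T(i) + (15i^2 + 25i + 9) = (i(5i^2 + 5i - 1)) + (15i^2 + 25i + 9).
Simplifying, T(i+1) = (i + 1)(5i^2 + 15i + 9) = (i+1)(5(i+1)^2 + 5(i+1) - 1),
which is the closed form with t = i+1.
By induction, the statement is established for all t ≥ 1.

T(t) = t(5t^2 + 5t - 1)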